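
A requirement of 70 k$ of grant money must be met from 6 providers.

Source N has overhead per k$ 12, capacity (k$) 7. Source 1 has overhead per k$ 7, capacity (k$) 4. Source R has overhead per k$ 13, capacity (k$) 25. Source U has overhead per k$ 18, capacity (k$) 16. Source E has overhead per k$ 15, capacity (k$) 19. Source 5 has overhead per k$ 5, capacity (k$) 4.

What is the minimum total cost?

Fill from the cheapest provider first.
Source 5 at 5: take all 4 k$ → 66 still needed.
Take 4 from Source 1 at 7 → need 62 more.
Source N (12): use full 7 → 55 k$ to go.
Source R (13): use full 25 → 30 k$ to go.
Source E at 15: take all 19 k$ → 11 still needed.
Source U at 18: take 11 of its 16 → requirement met.
Cost = 4×5 + 4×7 + 7×12 + 25×13 + 19×15 + 11×18 = 940.

940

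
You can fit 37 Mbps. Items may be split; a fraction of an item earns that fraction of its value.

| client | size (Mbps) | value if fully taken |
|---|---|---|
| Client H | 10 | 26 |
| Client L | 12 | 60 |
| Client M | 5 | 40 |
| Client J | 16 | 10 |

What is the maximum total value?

Rank by value-to-size ratio: Client M 40/5≈8, Client L 60/12≈5, Client H 26/10≈2.6, Client J 10/16≈0.625.
Client M: take in full, 5 Mbps for value 40 ; 32 left.
Take all of Client L (12 Mbps, value 60) ; 20 Mbps left.
All 10 Mbps of Client H fit (value 26) ; 10 remain.
Fill the last 10 Mbps with part of Client J: 10/16 of it earns 6.25.
Total value = 132.25.

132.25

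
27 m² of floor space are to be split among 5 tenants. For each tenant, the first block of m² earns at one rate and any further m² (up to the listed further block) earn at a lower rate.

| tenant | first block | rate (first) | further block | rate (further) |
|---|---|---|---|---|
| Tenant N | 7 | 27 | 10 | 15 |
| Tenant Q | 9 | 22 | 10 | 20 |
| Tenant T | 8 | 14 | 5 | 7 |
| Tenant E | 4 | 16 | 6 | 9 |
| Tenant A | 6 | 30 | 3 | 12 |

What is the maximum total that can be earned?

667

Order all 10 blocks by rate: Tenant A/tier1 30 > Tenant N/tier1 27 > Tenant Q/tier1 22 > Tenant Q/tier2 20 > Tenant E/tier1 16 > Tenant N/tier2 15 > Tenant T/tier1 14 > Tenant A/tier2 12 > Tenant E/tier2 9 > Tenant T/tier2 7.
Fill Tenant A tier1 block (6 at 30) → 21 left.
Fill Tenant N tier1 block (7 at 27) → 14 left.
Tenant Q tier1 at 22: fill all 9 → 5 left.
5 remain; put them into Tenant Q tier2 at 20.
Total = 30×6 + 27×7 + 22×9 + 20×5 = 667.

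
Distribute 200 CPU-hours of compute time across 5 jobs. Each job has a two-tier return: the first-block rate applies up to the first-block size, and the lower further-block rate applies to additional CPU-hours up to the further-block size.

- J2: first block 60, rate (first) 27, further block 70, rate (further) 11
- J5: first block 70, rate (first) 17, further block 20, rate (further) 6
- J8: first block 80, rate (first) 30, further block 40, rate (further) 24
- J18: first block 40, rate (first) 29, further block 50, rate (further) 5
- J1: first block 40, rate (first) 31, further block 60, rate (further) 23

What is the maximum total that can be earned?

Rank every tier by rate: J1/T1 31 > J8/T1 30 > J18/T1 29 > J2/T1 27 > J8/T2 24 > J1/T2 23 > J5/T1 17 > J2/T2 11 > J5/T2 6 > J18/T2 5.
J1/T1 (31): +40 — 160 left.
J8/T1 (30): +80 — 80 left.
J18/T1 (29): +40 — 40 left.
J2 T1 at 27: only 40 left, fill 40.
Total = 31×40 + 30×80 + 29×40 + 27×40 = 5880.

5880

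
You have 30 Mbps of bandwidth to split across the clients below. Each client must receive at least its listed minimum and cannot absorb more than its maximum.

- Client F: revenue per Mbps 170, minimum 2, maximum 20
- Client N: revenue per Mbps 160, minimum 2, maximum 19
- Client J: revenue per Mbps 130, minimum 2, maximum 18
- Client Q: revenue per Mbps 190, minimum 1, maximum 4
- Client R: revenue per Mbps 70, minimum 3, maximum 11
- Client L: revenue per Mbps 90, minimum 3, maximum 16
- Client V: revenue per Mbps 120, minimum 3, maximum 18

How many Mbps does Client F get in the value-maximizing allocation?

13

Meeting every minimum uses 2+2+2+1+3+3+3 = 16 Mbps, leaving 14.
Order the clients by revenue per Mbps: Client Q 190 > Client F 170 > Client N 160 > Client J 130 > Client V 120 > Client L 90 > Client R 70.
Client Q takes 3 more to reach its cap of 4 ; 11 left.
Client F has room for 18 more but only 11 remain, so it gets 13.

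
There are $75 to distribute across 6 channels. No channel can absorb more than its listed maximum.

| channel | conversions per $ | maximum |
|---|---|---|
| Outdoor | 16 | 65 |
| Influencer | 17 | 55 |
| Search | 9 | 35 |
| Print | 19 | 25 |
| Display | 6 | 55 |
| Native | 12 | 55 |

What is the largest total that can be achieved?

Rank by conversions per $: Print 19 > Influencer 17 > Outdoor 16 > Native 12 > Search 9 > Display 6.
Print: +25 to 25 (cap) ; 50 left.
Influencer has room for 55 but only 50 remain, so it gets 50.
Total = 17×50 + 19×25 = 1325.

1325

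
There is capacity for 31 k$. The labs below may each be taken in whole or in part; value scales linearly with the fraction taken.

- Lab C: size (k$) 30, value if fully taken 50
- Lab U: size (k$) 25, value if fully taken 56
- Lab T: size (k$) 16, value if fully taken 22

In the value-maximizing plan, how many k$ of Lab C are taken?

Best value per unit of size first: Lab U 56/25≈2.24, Lab C 50/30≈1.67, Lab T 22/16≈1.38.
All 25 k$ of Lab U fit (value 56) → 6 remain.
Only 6 k$ remain; take 6/30 of Lab C for value 50×6/30 = 10.

6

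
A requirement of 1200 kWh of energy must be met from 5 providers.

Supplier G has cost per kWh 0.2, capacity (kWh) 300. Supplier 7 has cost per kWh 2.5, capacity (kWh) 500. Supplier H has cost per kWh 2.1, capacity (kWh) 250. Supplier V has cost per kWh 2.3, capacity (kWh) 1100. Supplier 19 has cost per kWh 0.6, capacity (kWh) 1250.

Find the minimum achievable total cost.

600

Fill from the cheapest provider first.
Supplier G (0.2): use full 300 ; 900 kWh to go.
Take 900 from Supplier 19 at 0.6 to finish.
Supplier H, Supplier V, Supplier 7: unused.
Cost = 300×0.2 + 900×0.6 = 600.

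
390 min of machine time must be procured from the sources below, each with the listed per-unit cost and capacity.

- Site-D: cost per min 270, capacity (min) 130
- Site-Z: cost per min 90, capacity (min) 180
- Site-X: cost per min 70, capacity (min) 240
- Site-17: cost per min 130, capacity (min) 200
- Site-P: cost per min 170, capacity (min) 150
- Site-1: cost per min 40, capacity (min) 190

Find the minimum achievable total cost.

21600

Fill from the cheapest source first.
Site-1 (40): use full 190 → 200 min to go.
Take 200 from Site-X at 70 to finish.
Site-Z, Site-17, Site-P, Site-D: unused.
Cost = 190×40 + 200×70 = 21600.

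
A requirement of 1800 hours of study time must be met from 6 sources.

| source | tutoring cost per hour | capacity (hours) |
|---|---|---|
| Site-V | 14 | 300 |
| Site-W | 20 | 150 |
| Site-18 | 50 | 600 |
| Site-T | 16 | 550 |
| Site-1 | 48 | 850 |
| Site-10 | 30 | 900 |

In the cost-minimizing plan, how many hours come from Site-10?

800

Cheapest first:
Site-V (14): use full 300 → 1500 hours to go.
Site-T (16): use full 550 → 950 hours to go.
Take 150 from Site-W at 20 → need 800 more.
Site-10 at 30: take 800 of its 900 → requirement met.
Site-1, Site-18: unused.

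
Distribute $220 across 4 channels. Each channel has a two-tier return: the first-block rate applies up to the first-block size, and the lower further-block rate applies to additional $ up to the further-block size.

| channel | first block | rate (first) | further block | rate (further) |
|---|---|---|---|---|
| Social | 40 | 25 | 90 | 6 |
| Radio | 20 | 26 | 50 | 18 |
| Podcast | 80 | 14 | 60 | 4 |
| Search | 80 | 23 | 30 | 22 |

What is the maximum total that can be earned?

Treat each block as its own option and order by rate: Radio/first 26 > Social/first 25 > Search/first 23 > Search/second 22 > Radio/second 18 > Podcast/first 14 > Social/second 6 > Podcast/second 4.
Radio first at 26: fill all 20 ; 200 left.
Social first at 25: fill all 40 ; 160 left.
Search/first (23): +80 ; 80 left.
Search/second (22): +30 ; 50 left.
Fill Radio second block (50 at 18) ; 0 left.
Total = 26×20 + 25×40 + 23×80 + 22×30 + 18×50 = 4920.

4920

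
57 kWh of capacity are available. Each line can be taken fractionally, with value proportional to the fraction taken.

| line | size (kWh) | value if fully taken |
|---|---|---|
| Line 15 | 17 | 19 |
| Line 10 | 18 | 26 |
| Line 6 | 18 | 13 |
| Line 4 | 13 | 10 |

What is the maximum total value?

61.5

Sort by value density: Line 10 26/18≈1.44, Line 15 19/17≈1.12, Line 4 10/13≈0.769, Line 6 13/18≈0.722.
All 18 kWh of Line 10 fit (value 26) ; 39 remain.
Line 15: take in full, 17 kWh for value 19 ; 22 left.
Take all of Line 4 (13 kWh, value 10) ; 9 kWh left.
9 kWh left: a 9/18 share of Line 6 gives 13×9/18 = 6.5.
Total value = 61.5.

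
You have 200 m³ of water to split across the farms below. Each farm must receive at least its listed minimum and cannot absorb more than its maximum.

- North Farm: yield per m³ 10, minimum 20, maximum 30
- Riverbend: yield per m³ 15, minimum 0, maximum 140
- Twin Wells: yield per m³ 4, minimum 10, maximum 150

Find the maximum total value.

Meeting every minimum uses 20+0+10 = 30 m³, leaving 170.
Highest yield per m³ first: Riverbend 15 > North Farm 10 > Twin Wells 4.
Riverbend takes 140 more to reach its cap of 140 → 30 left.
North Farm: +10 to 30 (cap) → 20 left.
Twin Wells: +20 (room for 140) → 30. Pool exhausted.
Total = 10×30 + 15×140 + 4×30 = 2520.

2520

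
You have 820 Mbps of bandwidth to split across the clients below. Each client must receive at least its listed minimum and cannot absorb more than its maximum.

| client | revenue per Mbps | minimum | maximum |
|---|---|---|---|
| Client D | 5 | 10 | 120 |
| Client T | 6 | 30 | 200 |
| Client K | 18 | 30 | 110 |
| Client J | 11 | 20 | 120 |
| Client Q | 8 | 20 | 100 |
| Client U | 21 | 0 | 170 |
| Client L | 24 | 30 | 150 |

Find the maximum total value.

12280

Meeting every minimum uses 10+30+30+20+20+0+30 = 140 Mbps, leaving 680.
Rank by revenue per Mbps: Client L 24 > Client U 21 > Client K 18 > Client J 11 > Client Q 8 > Client T 6 > Client D 5.
Give Client L 120 more to hit its cap of 150 ; 560 left.
Client U: +170 to 170 (cap) ; 390 left.
Give Client K 80 more to hit its cap of 110 ; 310 left.
Give Client J 100 more to hit its cap of 120 ; 210 left.
Give Client Q 80 more to hit its cap of 100 ; 130 left.
Only 130 left; Client T takes them to reach 160.
Total = 5×10 + 6×160 + 18×110 + 11×120 + 8×100 + 21×170 + 24×150 = 12280.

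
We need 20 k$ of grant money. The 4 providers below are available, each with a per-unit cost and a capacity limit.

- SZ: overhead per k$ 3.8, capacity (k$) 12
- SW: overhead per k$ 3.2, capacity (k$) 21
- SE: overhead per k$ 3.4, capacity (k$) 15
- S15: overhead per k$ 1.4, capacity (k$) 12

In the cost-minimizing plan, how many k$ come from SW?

8

Use providers in increasing cost order.
S15 at 1.4: take all 12 k$ ; 8 still needed.
SW at 3.2: take 8 of its 21 ; requirement met.
SE, SZ: unused.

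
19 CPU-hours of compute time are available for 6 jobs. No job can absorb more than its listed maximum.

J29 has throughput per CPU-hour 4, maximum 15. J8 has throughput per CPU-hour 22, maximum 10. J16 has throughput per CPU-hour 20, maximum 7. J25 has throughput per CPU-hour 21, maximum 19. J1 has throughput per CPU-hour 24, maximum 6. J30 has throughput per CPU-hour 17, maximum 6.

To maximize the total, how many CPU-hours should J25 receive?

3

Order the jobs by throughput per CPU-hour: J1 24 > J8 22 > J25 21 > J16 20 > J30 17 > J29 4.
Give J1 6 to hit its cap of 6 ; 13 left.
J8 takes 10 to reach its cap of 10 ; 3 left.
J25: +3 (room for 19) → 3. Pool exhausted.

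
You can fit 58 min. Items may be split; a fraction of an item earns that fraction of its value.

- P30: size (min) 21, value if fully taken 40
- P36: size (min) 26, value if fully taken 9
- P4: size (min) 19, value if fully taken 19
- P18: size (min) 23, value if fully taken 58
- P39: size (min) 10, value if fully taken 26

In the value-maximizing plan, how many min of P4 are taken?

Rank by value-to-size ratio: P39 26/10≈2.6, P18 58/23≈2.52, P30 40/21≈1.9, P4 19/19≈1, P36 9/26≈0.346.
P39: take in full, 10 min for value 26 — 48 left.
Take all of P18 (23 min, value 58) — 25 min left.
P30: take in full, 21 min for value 40 — 4 left.
4 min left: a 4/19 share of P4 gives 19×4/19 = 4.

4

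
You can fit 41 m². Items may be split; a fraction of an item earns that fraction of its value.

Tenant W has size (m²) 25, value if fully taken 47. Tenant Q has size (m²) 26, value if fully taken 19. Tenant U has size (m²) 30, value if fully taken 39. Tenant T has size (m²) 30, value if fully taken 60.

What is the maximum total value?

80.68

Sort by value density: Tenant T 60/30≈2, Tenant W 47/25≈1.88, Tenant U 39/30≈1.3, Tenant Q 19/26≈0.731.
Take all of Tenant T (30 m², value 60) ; 11 m² left.
11 m² left: a 11/25 share of Tenant W gives 47×11/25 = 20.68.
Total value = 80.68.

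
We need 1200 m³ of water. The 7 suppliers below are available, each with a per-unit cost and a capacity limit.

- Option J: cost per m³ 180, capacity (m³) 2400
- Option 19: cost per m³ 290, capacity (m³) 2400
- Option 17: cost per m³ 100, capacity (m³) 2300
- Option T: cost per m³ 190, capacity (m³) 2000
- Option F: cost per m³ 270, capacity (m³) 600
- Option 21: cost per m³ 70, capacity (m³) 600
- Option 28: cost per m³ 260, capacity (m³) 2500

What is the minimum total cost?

102000

Fill from the cheapest supplier first.
Option 21 at 70: take all 600 m³ → 600 still needed.
Option 17 (100): take the remaining 600 → done.
Option J, Option T, Option 28, Option F, Option 19: unused.
Cost = 600×70 + 600×100 = 102000.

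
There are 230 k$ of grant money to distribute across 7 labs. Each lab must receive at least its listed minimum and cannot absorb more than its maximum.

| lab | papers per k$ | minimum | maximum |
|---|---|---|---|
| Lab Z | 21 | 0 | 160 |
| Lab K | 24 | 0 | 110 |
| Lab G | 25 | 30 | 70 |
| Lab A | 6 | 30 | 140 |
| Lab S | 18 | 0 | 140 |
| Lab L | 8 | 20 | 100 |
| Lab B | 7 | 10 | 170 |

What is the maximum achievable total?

Meeting every minimum uses 0+0+30+30+0+20+10 = 90 k$, leaving 140.
Highest papers per k$ first: Lab G 25 > Lab K 24 > Lab Z 21 > Lab S 18 > Lab L 8 > Lab B 7 > Lab A 6.
Lab G: +40 to 70 (cap) — 100 left.
Lab K has room for 110 more but only 100 remain, so it gets 100.
Total = 24×100 + 25×70 + 6×30 + 8×20 + 7×10 = 4560.

4560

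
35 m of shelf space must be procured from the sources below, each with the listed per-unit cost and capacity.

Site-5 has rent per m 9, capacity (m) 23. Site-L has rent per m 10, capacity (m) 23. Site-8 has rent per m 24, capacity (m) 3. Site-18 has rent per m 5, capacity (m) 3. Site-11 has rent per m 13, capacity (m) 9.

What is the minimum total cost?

Cheapest first:
Site-18 at 5: take all 3 m — 32 still needed.
Site-5 at 9: take all 23 m — 9 still needed.
Site-L at 10: take 9 of its 23 — requirement met.
Site-11, Site-8: unused.
Cost = 3×5 + 23×9 + 9×10 = 312.

312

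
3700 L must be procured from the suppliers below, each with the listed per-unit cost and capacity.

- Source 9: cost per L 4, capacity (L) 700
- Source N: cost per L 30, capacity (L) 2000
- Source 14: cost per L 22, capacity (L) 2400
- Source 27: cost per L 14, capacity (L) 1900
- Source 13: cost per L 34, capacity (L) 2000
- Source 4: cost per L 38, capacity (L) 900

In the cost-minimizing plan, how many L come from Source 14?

1100

Fill from the cheapest supplier first.
Source 9 (4): use full 700 ; 3000 L to go.
Source 27 (14): use full 1900 ; 1100 L to go.
Source 14 at 22: take 1100 of its 2400 ; requirement met.
Source N, Source 13, Source 4: unused.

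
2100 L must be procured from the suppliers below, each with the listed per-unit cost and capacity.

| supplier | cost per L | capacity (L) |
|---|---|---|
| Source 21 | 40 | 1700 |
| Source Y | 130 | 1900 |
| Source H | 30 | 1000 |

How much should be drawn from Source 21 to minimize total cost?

1100

Fill from the cheapest supplier first.
Source H (30): use full 1000 ; 1100 L to go.
Source 21 at 40: take 1100 of its 1700 ; requirement met.
Source Y: unused.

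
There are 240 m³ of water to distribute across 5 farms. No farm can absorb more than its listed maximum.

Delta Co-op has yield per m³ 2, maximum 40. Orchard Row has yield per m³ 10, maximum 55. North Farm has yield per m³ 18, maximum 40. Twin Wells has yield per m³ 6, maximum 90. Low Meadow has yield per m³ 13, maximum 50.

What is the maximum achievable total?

2470

Rank by yield per m³: North Farm 18 > Low Meadow 13 > Orchard Row 10 > Twin Wells 6 > Delta Co-op 2.
North Farm: +40 to 40 (cap) ; 200 left.
Low Meadow: +50 to 50 (cap) ; 150 left.
Orchard Row: +55 to 55 (cap) ; 95 left.
Twin Wells: +90 to 90 (cap) ; 5 left.
Delta Co-op has room for 40 but only 5 remain, so it gets 5.
Total = 2×5 + 10×55 + 18×40 + 6×90 + 13×50 = 2470.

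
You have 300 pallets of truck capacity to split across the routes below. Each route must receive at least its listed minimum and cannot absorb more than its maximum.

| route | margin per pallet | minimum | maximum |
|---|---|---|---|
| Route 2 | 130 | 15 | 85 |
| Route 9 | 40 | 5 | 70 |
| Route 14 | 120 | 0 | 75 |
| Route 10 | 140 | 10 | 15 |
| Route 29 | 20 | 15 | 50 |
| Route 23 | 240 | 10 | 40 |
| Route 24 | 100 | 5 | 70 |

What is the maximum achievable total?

38750

Meeting every minimum uses 15+5+0+10+15+10+5 = 60 pallets, leaving 240.
Order the routes by margin per pallet: Route 23 240 > Route 10 140 > Route 2 130 > Route 14 120 > Route 24 100 > Route 9 40 > Route 29 20.
Give Route 23 30 more to hit its cap of 40 → 210 left.
Route 10: +5 to 15 (cap) → 205 left.
Route 2 takes 70 more to reach its cap of 85 → 135 left.
Give Route 14 75 more to hit its cap of 75 → 60 left.
Only 60 left; Route 24 takes them to reach 65.
Total = 130×85 + 40×5 + 120×75 + 140×15 + 20×15 + 240×40 + 100×65 = 38750.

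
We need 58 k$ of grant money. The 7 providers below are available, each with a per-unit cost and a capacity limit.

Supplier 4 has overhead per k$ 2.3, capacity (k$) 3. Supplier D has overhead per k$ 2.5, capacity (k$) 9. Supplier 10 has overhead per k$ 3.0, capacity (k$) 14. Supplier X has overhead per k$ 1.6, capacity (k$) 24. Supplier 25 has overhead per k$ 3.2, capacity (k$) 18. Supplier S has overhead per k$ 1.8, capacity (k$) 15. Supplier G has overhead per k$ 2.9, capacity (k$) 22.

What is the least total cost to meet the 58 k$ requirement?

Fill from the cheapest provider first.
Take 24 from Supplier X at 1.6 — need 34 more.
Take 15 from Supplier S at 1.8 — need 19 more.
Supplier 4 (2.3): use full 3 — 16 k$ to go.
Take 9 from Supplier D at 2.5 — need 7 more.
Supplier G at 2.9: take 7 of its 22 — requirement met.
Supplier 10, Supplier 25: unused.
Cost = 24×1.6 + 15×1.8 + 3×2.3 + 9×2.5 + 7×2.9 = 115.1.

115.1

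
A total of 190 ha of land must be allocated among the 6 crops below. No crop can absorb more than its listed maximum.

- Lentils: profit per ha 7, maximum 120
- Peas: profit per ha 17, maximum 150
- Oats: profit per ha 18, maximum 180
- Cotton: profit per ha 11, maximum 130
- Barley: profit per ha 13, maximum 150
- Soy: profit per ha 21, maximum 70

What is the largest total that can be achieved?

3630

Highest profit per ha first: Soy 21 > Oats 18 > Peas 17 > Barley 13 > Cotton 11 > Lentils 7.
Give Soy 70 to hit its cap of 70 — 120 left.
Oats: +120 (room for 180) → 120. Pool exhausted.
Total = 18×120 + 21×70 = 3630.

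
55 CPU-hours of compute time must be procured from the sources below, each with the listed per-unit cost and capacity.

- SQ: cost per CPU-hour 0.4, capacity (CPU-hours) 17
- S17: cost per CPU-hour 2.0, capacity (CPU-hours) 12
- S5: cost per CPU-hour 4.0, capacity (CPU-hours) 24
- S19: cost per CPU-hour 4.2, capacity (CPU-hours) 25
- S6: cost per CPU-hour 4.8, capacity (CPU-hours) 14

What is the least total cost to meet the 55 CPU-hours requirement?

Use sources in increasing cost order.
SQ (0.4): use full 17 — 38 CPU-hours to go.
S17 (2.0): use full 12 — 26 CPU-hours to go.
S5 (4.0): use full 24 — 2 CPU-hours to go.
Take 2 from S19 at 4.2 to finish.
S6: unused.
Cost = 17×0.4 + 12×2.0 + 24×4.0 + 2×4.2 = 135.2.

135.2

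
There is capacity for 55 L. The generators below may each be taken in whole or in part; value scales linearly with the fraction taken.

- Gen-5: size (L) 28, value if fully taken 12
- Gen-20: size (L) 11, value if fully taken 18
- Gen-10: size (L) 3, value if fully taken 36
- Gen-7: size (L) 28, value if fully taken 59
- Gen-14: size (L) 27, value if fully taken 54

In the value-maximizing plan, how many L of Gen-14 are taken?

24

Best value per unit of size first: Gen-10 36/3≈12, Gen-7 59/28≈2.11, Gen-14 54/27≈2, Gen-20 18/11≈1.64, Gen-5 12/28≈0.429.
Take all of Gen-10 (3 L, value 36) — 52 L left.
Gen-7: take in full, 28 L for value 59 — 24 left.
24 L left: a 24/27 share of Gen-14 gives 54×24/27 = 48.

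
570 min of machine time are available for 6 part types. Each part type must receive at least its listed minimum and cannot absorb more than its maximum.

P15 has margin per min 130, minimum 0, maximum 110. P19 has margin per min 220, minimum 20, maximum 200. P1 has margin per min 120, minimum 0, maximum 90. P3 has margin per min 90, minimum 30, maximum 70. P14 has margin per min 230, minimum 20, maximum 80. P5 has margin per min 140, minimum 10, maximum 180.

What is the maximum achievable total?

Meeting every minimum uses 0+20+0+30+20+10 = 80 min, leaving 490.
Highest margin per min first: P14 230 > P19 220 > P5 140 > P15 130 > P1 120 > P3 90.
Give P14 60 more to hit its cap of 80 — 430 left.
P19: +180 to 200 (cap) — 250 left.
P5 takes 170 more to reach its cap of 180 — 80 left.
P15 has room for 110 more but only 80 remain, so it gets 80.
Total = 130×80 + 220×200 + 90×30 + 230×80 + 140×180 = 100700.

100700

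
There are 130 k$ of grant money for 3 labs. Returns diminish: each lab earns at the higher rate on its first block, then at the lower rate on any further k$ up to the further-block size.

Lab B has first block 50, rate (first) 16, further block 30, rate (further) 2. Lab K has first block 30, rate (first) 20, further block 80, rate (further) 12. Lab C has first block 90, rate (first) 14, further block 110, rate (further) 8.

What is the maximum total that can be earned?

2100

Order all 6 blocks by rate: Lab K/first 20 > Lab B/first 16 > Lab C/first 14 > Lab K/second 12 > Lab C/second 8 > Lab B/second 2.
Lab K/first (20): +30 — 100 left.
Fill Lab B first block (50 at 16) — 50 left.
Lab C/first: +50 of 90 at 14; pool empty.
Total = 20×30 + 16×50 + 14×50 = 2100.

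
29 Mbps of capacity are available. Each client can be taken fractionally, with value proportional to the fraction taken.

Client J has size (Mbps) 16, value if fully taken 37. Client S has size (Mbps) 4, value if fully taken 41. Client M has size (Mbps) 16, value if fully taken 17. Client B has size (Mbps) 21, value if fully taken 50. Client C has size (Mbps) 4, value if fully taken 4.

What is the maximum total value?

Best value per unit of size first: Client S 41/4≈10.2, Client B 50/21≈2.38, Client J 37/16≈2.31, Client M 17/16≈1.06, Client C 4/4≈1.
Take all of Client S (4 Mbps, value 41) ; 25 Mbps left.
Client B: take in full, 21 Mbps for value 50 ; 4 left.
Fill the last 4 Mbps with part of Client J: 4/16 of it earns 9.25.
Total value = 100.25.

100.25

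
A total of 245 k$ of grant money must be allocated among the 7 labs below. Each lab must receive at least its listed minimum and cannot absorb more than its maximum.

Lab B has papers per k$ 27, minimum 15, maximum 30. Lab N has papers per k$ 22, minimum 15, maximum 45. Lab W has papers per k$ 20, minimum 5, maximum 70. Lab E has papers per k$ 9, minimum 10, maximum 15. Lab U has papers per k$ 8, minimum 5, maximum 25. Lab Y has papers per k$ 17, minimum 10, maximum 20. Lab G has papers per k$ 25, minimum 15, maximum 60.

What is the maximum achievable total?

Meeting every minimum uses 15+15+5+10+5+10+15 = 75 k$, leaving 170.
Order the labs by papers per k$: Lab B 27 > Lab G 25 > Lab N 22 > Lab W 20 > Lab Y 17 > Lab E 9 > Lab U 8.
Lab B takes 15 more to reach its cap of 30 → 155 left.
Give Lab G 45 more to hit its cap of 60 → 110 left.
Give Lab N 30 more to hit its cap of 45 → 80 left.
Lab W takes 65 more to reach its cap of 70 → 15 left.
Lab Y: +10 to 20 (cap) → 5 left.
Lab E takes 5 more to reach its cap of 15 → 0 left.
Total = 27×30 + 22×45 + 20×70 + 9×15 + 8×5 + 17×20 + 25×60 = 5215.

5215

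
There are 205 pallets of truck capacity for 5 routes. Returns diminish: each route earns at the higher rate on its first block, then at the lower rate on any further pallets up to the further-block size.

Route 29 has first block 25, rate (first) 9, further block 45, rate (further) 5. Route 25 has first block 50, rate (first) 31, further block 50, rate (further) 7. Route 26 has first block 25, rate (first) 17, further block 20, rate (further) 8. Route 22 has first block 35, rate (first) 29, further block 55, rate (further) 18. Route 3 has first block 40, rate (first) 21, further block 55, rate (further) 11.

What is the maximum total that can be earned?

4820

Rank every tier by rate: Route 25/T1 31 > Route 22/T1 29 > Route 3/T1 21 > Route 22/T2 18 > Route 26/T1 17 > Route 3/T2 11 > Route 29/T1 9 > Route 26/T2 8 > Route 25/T2 7 > Route 29/T2 5.
Fill Route 25 T1 block (50 at 31) — 155 left.
Route 22 T1 at 29: fill all 35 — 120 left.
Fill Route 3 T1 block (40 at 21) — 80 left.
Route 22/T2 (18): +55 — 25 left.
Fill Route 26 T1 block (25 at 17) — 0 left.
Total = 31×50 + 29×35 + 21×40 + 18×55 + 17×25 = 4820.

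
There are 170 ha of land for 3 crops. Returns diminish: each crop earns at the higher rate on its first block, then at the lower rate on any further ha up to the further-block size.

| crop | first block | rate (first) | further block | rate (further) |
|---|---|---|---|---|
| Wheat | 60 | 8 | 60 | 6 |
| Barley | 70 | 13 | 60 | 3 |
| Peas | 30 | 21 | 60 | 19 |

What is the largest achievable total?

Treat each block as its own option and order by rate: Peas/first 21 > Peas/second 19 > Barley/first 13 > Wheat/first 8 > Wheat/second 6 > Barley/second 3.
Fill Peas first block (30 at 21) ; 140 left.
Peas/second (19): +60 ; 80 left.
Fill Barley first block (70 at 13) ; 10 left.
Wheat first at 8: only 10 left, fill 10.
Total = 21×30 + 19×60 + 13×70 + 8×10 = 2760.

2760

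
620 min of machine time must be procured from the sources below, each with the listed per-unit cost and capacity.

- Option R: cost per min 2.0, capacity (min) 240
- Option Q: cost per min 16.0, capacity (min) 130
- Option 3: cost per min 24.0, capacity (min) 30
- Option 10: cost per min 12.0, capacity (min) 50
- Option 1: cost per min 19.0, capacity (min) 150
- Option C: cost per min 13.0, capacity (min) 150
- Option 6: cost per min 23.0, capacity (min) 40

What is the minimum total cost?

Use sources in increasing cost order.
Take 240 from Option R at 2.0 ; need 380 more.
Option 10 at 12.0: take all 50 min ; 330 still needed.
Option C (13.0): use full 150 ; 180 min to go.
Option Q at 16.0: take all 130 min ; 50 still needed.
Option 1 (19.0): take the remaining 50 ; done.
Option 6, Option 3: unused.
Cost = 240×2.0 + 50×12.0 + 150×13.0 + 130×16.0 + 50×19.0 = 6060.

6060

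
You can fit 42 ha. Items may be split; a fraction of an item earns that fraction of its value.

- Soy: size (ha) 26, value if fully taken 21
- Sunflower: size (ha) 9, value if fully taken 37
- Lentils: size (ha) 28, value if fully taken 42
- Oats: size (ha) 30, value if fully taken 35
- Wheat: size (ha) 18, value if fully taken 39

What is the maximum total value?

Sort by value density: Sunflower 37/9≈4.11, Wheat 39/18≈2.17, Lentils 42/28≈1.5, Oats 35/30≈1.17, Soy 21/26≈0.808.
All 9 ha of Sunflower fit (value 37) → 33 remain.
Wheat: take in full, 18 ha for value 39 → 15 left.
Fill the last 15 ha with part of Lentils: 15/28 of it earns 22.5.
Total value = 98.5.

98.5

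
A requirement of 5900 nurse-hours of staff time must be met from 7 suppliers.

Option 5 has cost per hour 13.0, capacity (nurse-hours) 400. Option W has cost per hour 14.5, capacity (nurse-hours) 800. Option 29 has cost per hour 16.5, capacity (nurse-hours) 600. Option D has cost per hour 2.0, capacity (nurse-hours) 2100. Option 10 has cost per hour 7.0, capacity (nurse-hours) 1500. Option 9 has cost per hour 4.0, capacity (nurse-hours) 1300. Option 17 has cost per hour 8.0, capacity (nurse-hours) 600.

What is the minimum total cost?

Use suppliers in increasing cost order.
Option D (2.0): use full 2100 — 3800 nurse-hours to go.
Option 9 at 4.0: take all 1300 nurse-hours — 2500 still needed.
Take 1500 from Option 10 at 7.0 — need 1000 more.
Take 600 from Option 17 at 8.0 — need 400 more.
Option 5 at 13.0: take all 400 nurse-hours — 0 still needed.
Option W, Option 29: unused.
Cost = 2100×2.0 + 1300×4.0 + 1500×7.0 + 600×8.0 + 400×13.0 = 29900.

29900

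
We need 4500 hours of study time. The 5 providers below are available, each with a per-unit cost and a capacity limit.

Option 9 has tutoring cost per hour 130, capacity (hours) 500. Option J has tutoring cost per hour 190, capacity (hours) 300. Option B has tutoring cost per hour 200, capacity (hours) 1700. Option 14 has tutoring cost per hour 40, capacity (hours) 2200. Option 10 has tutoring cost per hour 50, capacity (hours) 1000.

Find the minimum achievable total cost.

360000

Fill from the cheapest provider first.
Option 14 (40): use full 2200 ; 2300 hours to go.
Option 10 at 50: take all 1000 hours ; 1300 still needed.
Option 9 at 130: take all 500 hours ; 800 still needed.
Take 300 from Option J at 190 ; need 500 more.
Option B (200): take the remaining 500 ; done.
Cost = 2200×40 + 1000×50 + 500×130 + 300×190 + 500×200 = 360000.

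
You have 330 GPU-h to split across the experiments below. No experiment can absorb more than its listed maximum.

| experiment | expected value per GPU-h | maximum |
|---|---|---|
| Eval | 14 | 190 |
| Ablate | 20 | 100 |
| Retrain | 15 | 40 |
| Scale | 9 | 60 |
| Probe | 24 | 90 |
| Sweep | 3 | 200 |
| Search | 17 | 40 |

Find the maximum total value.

Rank by expected value per GPU-h: Probe 24 > Ablate 20 > Search 17 > Retrain 15 > Eval 14 > Scale 9 > Sweep 3.
Probe: +90 to 90 (cap) ; 240 left.
Give Ablate 100 to hit its cap of 100 ; 140 left.
Give Search 40 to hit its cap of 40 ; 100 left.
Retrain takes 40 to reach its cap of 40 ; 60 left.
Eval: +60 (room for 190) → 60. Pool exhausted.
Total = 14×60 + 20×100 + 15×40 + 24×90 + 17×40 = 6280.

6280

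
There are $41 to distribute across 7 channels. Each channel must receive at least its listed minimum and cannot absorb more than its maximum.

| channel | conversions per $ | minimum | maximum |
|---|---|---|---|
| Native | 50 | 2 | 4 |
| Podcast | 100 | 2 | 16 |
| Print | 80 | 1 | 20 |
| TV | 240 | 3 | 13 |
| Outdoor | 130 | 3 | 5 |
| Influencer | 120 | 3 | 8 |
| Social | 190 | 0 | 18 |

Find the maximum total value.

Meeting every minimum uses 2+2+1+3+3+3+0 = 14 $, leaving 27.
Highest conversions per $ first: TV 240 > Social 190 > Outdoor 130 > Influencer 120 > Podcast 100 > Print 80 > Native 50.
TV takes 10 more to reach its cap of 13 ; 17 left.
Social: +17 (room for 18) → 17. Pool exhausted.
Total = 50×2 + 100×2 + 80×1 + 240×13 + 130×3 + 120×3 + 190×17 = 7480.

7480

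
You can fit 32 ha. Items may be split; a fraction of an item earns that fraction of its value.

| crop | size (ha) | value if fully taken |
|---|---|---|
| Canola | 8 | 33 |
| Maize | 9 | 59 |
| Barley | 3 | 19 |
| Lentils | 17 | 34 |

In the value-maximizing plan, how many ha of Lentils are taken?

12

Best value per unit of size first: Maize 59/9≈6.56, Barley 19/3≈6.33, Canola 33/8≈4.12, Lentils 34/17≈2.
All 9 ha of Maize fit (value 59) — 23 remain.
Barley: take in full, 3 ha for value 19 — 20 left.
Take all of Canola (8 ha, value 33) — 12 ha left.
Fill the last 12 ha with part of Lentils: 12/17 of it earns 24.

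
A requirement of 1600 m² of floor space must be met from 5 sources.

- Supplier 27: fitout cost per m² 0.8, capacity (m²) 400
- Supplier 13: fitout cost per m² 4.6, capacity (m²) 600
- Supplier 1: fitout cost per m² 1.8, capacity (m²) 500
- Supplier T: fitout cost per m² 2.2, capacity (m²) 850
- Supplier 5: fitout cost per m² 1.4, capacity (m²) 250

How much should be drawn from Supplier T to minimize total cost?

Fill from the cheapest source first.
Supplier 27 (0.8): use full 400 ; 1200 m² to go.
Take 250 from Supplier 5 at 1.4 ; need 950 more.
Supplier 1 at 1.8: take all 500 m² ; 450 still needed.
Supplier T (2.2): take the remaining 450 ; done.
Supplier 13: unused.

450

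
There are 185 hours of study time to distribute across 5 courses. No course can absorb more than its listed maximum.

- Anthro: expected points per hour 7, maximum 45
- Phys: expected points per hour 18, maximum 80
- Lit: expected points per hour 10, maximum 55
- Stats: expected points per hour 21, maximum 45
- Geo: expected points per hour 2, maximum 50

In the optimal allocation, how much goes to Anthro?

Highest expected points per hour first: Stats 21 > Phys 18 > Lit 10 > Anthro 7 > Geo 2.
Stats takes 45 to reach its cap of 45 — 140 left.
Give Phys 80 to hit its cap of 80 — 60 left.
Lit: +55 to 55 (cap) — 5 left.
Anthro has room for 45 but only 5 remain, so it gets 5.

5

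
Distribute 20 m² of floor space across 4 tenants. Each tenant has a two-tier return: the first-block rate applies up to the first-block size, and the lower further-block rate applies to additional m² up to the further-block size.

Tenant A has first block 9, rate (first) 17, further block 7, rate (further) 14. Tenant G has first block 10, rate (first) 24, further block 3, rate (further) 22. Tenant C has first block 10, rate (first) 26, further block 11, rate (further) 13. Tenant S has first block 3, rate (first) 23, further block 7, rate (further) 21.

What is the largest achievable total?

Treat each block as its own option and order by rate: Tenant C/T1 26 > Tenant G/T1 24 > Tenant S/T1 23 > Tenant G/T2 22 > Tenant S/T2 21 > Tenant A/T1 17 > Tenant A/T2 14 > Tenant C/T2 13.
Tenant C T1 at 26: fill all 10 ; 10 left.
Fill Tenant G T1 block (10 at 24) ; 0 left.
Total = 26×10 + 24×10 = 500.

500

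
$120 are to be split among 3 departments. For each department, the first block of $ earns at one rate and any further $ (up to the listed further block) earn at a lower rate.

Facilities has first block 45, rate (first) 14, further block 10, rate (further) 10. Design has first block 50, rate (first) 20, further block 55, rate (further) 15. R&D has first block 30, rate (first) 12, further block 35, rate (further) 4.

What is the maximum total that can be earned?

Rank every tier by rate: Design/T1 20 > Design/T2 15 > Facilities/T1 14 > R&D/T1 12 > Facilities/T2 10 > R&D/T2 4.
Fill Design T1 block (50 at 20) — 70 left.
Fill Design T2 block (55 at 15) — 15 left.
Facilities/T1: +15 of 45 at 14; pool empty.
Total = 20×50 + 15×55 + 14×15 = 2035.

2035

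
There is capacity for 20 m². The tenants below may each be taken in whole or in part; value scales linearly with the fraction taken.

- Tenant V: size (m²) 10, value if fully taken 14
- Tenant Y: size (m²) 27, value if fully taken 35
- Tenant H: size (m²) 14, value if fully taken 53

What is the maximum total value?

Best value per unit of size first: Tenant H 53/14≈3.79, Tenant V 14/10≈1.4, Tenant Y 35/27≈1.3.
Take all of Tenant H (14 m², value 53) → 6 m² left.
Fill the last 6 m² with part of Tenant V: 6/10 of it earns 8.4.
Total value = 61.4.

61.4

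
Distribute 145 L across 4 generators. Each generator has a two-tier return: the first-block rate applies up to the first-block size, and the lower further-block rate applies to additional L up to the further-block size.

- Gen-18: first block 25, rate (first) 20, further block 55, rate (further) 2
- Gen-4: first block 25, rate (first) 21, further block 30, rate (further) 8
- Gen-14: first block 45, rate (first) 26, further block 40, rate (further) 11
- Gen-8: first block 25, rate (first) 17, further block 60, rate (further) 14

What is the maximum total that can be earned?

Treat each block as its own option and order by rate: Gen-14/T1 26 > Gen-4/T1 21 > Gen-18/T1 20 > Gen-8/T1 17 > Gen-8/T2 14 > Gen-14/T2 11 > Gen-4/T2 8 > Gen-18/T2 2.
Gen-14/T1 (26): +45 — 100 left.
Fill Gen-4 T1 block (25 at 21) — 75 left.
Gen-18/T1 (20): +25 — 50 left.
Gen-8 T1 at 17: fill all 25 — 25 left.
Gen-8/T2: +25 of 60 at 14; pool empty.
Total = 26×45 + 21×25 + 20×25 + 17×25 + 14×25 = 2970.

2970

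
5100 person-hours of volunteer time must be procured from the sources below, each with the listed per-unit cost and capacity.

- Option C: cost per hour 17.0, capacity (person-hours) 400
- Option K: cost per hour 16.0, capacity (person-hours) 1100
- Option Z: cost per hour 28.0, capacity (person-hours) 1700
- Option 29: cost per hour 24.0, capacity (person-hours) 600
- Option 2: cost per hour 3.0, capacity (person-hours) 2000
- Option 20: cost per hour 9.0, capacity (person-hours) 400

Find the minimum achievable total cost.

65200

Fill from the cheapest source first.
Option 2 (3.0): use full 2000 → 3100 person-hours to go.
Option 20 (9.0): use full 400 → 2700 person-hours to go.
Option K at 16.0: take all 1100 person-hours → 1600 still needed.
Option C at 17.0: take all 400 person-hours → 1200 still needed.
Option 29 (24.0): use full 600 → 600 person-hours to go.
Take 600 from Option Z at 28.0 to finish.
Cost = 2000×3.0 + 400×9.0 + 1100×16.0 + 400×17.0 + 600×24.0 + 600×28.0 = 65200.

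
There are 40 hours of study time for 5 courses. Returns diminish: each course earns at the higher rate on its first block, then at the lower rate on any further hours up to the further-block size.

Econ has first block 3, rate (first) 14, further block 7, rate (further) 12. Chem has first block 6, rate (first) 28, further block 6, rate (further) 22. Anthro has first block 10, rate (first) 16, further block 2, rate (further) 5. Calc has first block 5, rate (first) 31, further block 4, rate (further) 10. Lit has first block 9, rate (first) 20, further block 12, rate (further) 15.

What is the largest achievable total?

Order all 10 blocks by rate: Calc/first 31 > Chem/first 28 > Chem/second 22 > Lit/first 20 > Anthro/first 16 > Lit/second 15 > Econ/first 14 > Econ/second 12 > Calc/second 10 > Anthro/second 5.
Calc/first (31): +5 ; 35 left.
Fill Chem first block (6 at 28) ; 29 left.
Chem/second (22): +6 ; 23 left.
Lit/first (20): +9 ; 14 left.
Anthro first at 16: fill all 10 ; 4 left.
4 remain; put them into Lit second at 15.
Total = 31×5 + 28×6 + 22×6 + 20×9 + 16×10 + 15×4 = 855.

855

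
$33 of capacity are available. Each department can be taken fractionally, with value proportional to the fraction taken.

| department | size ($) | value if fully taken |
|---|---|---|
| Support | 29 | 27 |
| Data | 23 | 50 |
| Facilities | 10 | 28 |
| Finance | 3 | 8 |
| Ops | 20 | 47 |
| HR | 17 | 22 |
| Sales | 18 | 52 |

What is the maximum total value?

Best value per unit of size first: Sales 52/18≈2.89, Facilities 28/10≈2.8, Finance 8/3≈2.67, Ops 47/20≈2.35, Data 50/23≈2.17, HR 22/17≈1.29, Support 27/29≈0.931.
Sales: take in full, 18 $ for value 52 ; 15 left.
Take all of Facilities (10 $, value 28) ; 5 $ left.
All 3 $ of Finance fit (value 8) ; 2 remain.
Fill the last 2 $ with part of Ops: 2/20 of it earns 4.7.
Total value = 92.7.

92.7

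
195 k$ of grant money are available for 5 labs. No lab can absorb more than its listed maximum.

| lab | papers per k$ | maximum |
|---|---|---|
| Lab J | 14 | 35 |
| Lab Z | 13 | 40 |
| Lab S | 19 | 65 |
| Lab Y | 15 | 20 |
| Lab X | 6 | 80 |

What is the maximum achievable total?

2755

Order the labs by papers per k$: Lab S 19 > Lab Y 15 > Lab J 14 > Lab Z 13 > Lab X 6.
Lab S takes 65 to reach its cap of 65 ; 130 left.
Give Lab Y 20 to hit its cap of 20 ; 110 left.
Lab J: +35 to 35 (cap) ; 75 left.
Lab Z: +40 to 40 (cap) ; 35 left.
Lab X: +35 (room for 80) → 35. Pool exhausted.
Total = 14×35 + 13×40 + 19×65 + 15×20 + 6×35 = 2755.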